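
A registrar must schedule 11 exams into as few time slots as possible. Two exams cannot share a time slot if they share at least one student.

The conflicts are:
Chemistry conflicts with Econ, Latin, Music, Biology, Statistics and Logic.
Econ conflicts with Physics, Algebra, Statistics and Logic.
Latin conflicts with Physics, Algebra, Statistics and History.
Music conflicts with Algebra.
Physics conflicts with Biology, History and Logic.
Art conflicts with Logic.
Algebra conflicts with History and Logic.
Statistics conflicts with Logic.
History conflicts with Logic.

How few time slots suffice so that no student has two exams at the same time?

Chemistry, Econ, Statistics, Logic are mutually in conflict, so at least 4 time slots are needed.
A valid assignment using 4 time slots: Chemistry=2, Econ=3, Latin=1, Music=1, Physics=2, Art=2, Biology=1, Algebra=2, Statistics=4, History=3, Logic=1. Every pair that conflicts lands in different time slots.

4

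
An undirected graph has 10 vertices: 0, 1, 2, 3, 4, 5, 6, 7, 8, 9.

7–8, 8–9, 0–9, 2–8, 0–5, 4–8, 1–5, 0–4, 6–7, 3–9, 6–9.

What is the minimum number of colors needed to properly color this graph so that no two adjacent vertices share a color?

2

6 and 7 are adjacent, so at least 2 colors are needed.
2 colors suffice: color a → {0, 1, 3, 6, 8}; color b → {2, 4, 5, 7, 9}. Each edge has distinct colors on its endpoints.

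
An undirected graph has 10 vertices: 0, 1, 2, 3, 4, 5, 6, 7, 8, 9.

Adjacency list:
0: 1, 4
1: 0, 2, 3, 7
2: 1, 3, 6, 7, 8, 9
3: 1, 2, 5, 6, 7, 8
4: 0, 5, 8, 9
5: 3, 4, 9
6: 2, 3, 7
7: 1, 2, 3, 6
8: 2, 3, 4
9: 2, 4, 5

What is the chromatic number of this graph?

2, 3, 6, 7 are pairwise adjacent (a clique of size 4), so at least 4 colors are needed.
4 colors suffice: color a → {3, 4}; color b → {0, 2, 5}; color c → {7, 8, 9}; color d → {1, 6}. Every edge joins two different colors.

4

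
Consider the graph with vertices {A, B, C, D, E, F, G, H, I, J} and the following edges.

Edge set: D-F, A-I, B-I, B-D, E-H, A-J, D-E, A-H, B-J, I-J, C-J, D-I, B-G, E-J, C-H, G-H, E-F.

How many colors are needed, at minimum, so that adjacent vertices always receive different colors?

B, I, J are pairwise adjacent, so at least 3 colors are needed.
3 colors suffice: color 1 → {D, H, J}; color 2 → {A, B, C, E}; color 3 → {F, G, I}. Every edge joins two different colors.

3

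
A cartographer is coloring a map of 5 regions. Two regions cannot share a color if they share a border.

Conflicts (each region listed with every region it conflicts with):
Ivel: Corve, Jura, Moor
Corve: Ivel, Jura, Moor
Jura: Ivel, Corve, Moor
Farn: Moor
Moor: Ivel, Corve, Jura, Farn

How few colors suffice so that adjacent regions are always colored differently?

4

Ivel, Corve, Jura, Moor all conflict with each other, so at least 4 colors are needed.
4 colors suffice: color 1 → {Moor}; color 2 → {Jura, Farn}; color 3 → {Corve}; color 4 → {Ivel}. Every pair that conflicts lands in different colors.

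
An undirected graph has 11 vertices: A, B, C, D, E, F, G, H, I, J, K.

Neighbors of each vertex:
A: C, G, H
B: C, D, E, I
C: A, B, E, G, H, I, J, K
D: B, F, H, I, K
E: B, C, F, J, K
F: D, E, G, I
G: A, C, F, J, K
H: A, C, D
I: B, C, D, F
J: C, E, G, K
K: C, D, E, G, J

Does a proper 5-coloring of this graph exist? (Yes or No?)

Yes

The chromatic number is 4. C, E, J, K are pairwise adjacent (a clique of size 4), so at least 4 colors are needed.
4 colors suffice: color 1 → {C, D}; color 2 → {E, G, H, I}; color 3 → {A, B, F, K}; color 4 → {J}.
Since 5 ≥ 4, a proper 5-coloring certainly exists.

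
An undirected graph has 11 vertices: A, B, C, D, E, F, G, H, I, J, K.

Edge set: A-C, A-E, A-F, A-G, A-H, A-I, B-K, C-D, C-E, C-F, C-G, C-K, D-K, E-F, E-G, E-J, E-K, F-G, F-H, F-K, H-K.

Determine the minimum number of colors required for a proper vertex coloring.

A, C, E, F, G are mutually adjacent (a clique of size 5), so at least 5 colors are needed.
5 colors suffice: A=red, B=blue, C=yellow, D=blue, E=green, F=blue, G=purple, H=green, I=blue, J=red, K=red. Every edge joins two different colors.

5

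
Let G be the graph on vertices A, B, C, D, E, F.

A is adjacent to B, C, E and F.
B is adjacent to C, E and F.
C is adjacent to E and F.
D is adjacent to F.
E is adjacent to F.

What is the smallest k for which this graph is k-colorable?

A, B, C, E, F are mutually adjacent (a clique of size 5), so at least 5 colors are needed.
5 colors suffice: A=green, B=purple, C=yellow, D=blue, E=blue, F=red. Each edge has distinct colors on its endpoints.

5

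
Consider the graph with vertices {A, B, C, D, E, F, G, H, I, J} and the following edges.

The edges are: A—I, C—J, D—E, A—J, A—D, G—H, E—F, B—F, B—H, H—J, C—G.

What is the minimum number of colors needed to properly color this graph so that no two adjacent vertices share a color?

3

The cycle E-D-A-J-H-B-F-E has odd length 7, so it cannot be 2-colored; at least 3 colors are needed.
One proper 3-coloring: A=blue, B=green, C=blue, D=red, E=blue, F=red, G=red, H=blue, I=red, J=red. Every edge joins two different colors.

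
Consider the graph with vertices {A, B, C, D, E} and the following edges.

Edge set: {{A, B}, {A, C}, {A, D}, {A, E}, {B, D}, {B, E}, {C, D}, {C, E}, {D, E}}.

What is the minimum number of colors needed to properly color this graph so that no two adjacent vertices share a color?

4

A, B, D, E are pairwise adjacent (a clique of size 4), so at least 4 colors are needed.
4 colors suffice: color red → {D}; color blue → {E}; color green → {A}; color yellow → {B, C}. No two adjacent vertices share a color.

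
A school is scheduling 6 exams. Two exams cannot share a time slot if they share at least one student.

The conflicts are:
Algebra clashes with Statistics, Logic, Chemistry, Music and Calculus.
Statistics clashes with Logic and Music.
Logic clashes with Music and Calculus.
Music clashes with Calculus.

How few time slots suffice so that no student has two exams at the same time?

4

Algebra, Statistics, Logic, Music are mutually in conflict, so at least 4 time slots are needed.
4 time slots suffice: time slot 1 → {Algebra}; time slot 2 → {Chemistry, Music}; time slot 3 → {Logic}; time slot 4 → {Statistics, Calculus}. Every pair that conflicts lands in different time slots.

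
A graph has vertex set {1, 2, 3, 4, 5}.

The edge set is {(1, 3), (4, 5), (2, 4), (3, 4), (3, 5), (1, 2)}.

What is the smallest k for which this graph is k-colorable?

3, 4, 5 form a triangle, so at least 3 colors are needed.
3 colors suffice: color a → {1, 4}; color b → {2, 3}; color c → {5}. No two adjacent vertices share a color.

3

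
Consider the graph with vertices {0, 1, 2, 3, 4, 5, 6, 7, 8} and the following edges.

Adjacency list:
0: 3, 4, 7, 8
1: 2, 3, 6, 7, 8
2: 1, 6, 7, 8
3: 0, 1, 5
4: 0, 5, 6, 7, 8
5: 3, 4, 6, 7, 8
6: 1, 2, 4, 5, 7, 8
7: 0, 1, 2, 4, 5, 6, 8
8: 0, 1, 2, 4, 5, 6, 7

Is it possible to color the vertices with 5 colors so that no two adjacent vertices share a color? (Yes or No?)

The chromatic number is 5. 1, 2, 6, 7, 8 are pairwise adjacent (a clique of size 5), so at least 5 colors are needed.
5 colors suffice: color red → {3, 7}; color blue → {8}; color green → {0, 6}; color yellow → {1, 5}; color purple → {2, 4}.
That is already a proper 5-coloring.

Yes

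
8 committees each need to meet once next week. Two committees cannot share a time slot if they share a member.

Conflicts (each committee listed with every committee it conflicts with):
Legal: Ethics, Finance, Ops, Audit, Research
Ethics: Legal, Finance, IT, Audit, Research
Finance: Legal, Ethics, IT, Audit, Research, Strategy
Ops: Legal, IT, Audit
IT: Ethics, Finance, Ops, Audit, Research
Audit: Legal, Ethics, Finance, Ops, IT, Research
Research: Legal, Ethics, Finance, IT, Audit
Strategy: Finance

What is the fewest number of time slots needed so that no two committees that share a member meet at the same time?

5

Ethics, Finance, IT, Audit, Research pairwise conflict, so at least 5 time slots are needed.
5 time slots suffice: time slot 1 → {Finance, Ops}; time slot 2 → {Audit, Strategy}; time slot 3 → {Legal, IT}; time slot 4 → {Research}; time slot 5 → {Ethics}. Each listed conflict is separated.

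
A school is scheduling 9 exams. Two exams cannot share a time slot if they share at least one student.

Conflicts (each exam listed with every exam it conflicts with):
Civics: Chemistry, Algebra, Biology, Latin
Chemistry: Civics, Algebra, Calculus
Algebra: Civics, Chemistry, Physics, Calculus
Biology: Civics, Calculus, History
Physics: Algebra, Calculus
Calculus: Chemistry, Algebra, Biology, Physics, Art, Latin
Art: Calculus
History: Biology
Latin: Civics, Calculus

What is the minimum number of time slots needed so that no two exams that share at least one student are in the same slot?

3

Chemistry, Algebra, Calculus pairwise conflict, so at least 3 time slots are needed.
A valid assignment using 3 time slots: Civics=1, Chemistry=3, Algebra=2, Biology=2, Physics=3, Calculus=1, Art=2, History=1, Latin=2. Each listed conflict is separated.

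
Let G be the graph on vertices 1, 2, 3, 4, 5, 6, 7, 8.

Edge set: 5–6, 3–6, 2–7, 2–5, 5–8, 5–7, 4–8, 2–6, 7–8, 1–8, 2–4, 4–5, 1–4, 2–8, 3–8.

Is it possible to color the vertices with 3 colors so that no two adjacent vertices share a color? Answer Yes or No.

No

2, 5, 7, 8 are pairwise adjacent (a clique of size 4), so at least 4 colors are needed.
So 3 colors are not enough.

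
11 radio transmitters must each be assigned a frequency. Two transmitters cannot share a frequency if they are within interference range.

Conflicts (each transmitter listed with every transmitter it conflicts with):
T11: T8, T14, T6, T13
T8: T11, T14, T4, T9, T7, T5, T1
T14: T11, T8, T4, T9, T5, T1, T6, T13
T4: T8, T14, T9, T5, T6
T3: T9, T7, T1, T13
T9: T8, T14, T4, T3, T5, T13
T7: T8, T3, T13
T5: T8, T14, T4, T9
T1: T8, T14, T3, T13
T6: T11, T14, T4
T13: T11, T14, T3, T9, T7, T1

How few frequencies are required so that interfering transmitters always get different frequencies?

5

T8, T14, T4, T9, T5 all conflict with each other, so at least 5 frequencies are needed.
Using 5 frequencies: T11=3, T8=2, T14=1, T4=4, T3=1, T9=3, T7=3, T5=5, T1=3, T6=2, T13=2. Every pair that conflicts lands in different frequencies.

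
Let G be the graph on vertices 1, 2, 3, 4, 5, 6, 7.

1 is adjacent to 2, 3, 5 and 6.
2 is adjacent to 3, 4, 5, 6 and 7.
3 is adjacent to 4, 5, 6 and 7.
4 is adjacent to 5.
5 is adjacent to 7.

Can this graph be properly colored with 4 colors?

The chromatic number is 4. 1, 2, 3, 5 are pairwise adjacent (a clique of size 4), so at least 4 colors are needed.
One proper 4-coloring: 1=d, 2=a, 3=b, 4=d, 5=c, 6=c, 7=d.
That is already a proper 4-coloring.

Yes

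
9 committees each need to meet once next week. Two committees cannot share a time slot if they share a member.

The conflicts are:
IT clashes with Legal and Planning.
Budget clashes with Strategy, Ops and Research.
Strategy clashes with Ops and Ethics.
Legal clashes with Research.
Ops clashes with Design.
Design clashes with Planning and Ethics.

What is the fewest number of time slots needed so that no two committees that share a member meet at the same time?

Budget, Strategy, Ops all conflict with each other, so at least 3 time slots are needed.
A valid assignment using 3 time slots: IT=3, Budget=2, Strategy=1, Legal=1, Ops=3, Design=1, Planning=2, Ethics=2, Research=3. Each listed conflict is separated.

3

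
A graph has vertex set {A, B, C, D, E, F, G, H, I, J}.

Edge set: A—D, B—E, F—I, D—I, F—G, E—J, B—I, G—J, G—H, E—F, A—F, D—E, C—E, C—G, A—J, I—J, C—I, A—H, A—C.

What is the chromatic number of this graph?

F and G are adjacent, so at least 2 colors are needed.
One proper 2-coloring: A=1, B=2, C=2, D=2, E=1, F=2, G=1, H=2, I=1, J=2. Every edge joins two different colors.

2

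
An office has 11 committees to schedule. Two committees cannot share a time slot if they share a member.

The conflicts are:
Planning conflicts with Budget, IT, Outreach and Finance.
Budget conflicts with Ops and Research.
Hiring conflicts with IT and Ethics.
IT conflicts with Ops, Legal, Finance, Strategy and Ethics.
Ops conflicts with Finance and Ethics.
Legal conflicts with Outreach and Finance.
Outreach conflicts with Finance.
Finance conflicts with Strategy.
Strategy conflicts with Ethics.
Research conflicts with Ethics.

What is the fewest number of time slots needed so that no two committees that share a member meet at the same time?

IT, Legal, Finance pairwise conflict, so at least 3 time slots are needed.
Using 3 time slots: Planning=3, Budget=1, Hiring=3, IT=1, Ops=3, Legal=3, Outreach=1, Finance=2, Strategy=3, Research=3, Ethics=2. Each listed conflict is separated.

3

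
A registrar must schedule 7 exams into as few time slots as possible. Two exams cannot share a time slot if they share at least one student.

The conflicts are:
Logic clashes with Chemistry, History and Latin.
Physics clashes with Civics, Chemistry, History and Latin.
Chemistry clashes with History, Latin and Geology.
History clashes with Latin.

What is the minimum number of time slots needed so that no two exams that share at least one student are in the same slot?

Physics, Chemistry, History, Latin are mutually in conflict, so at least 4 time slots are needed.
4 time slots suffice: Logic=2, Physics=2, Civics=1, Chemistry=1, History=4, Latin=3, Geology=2. No two conflicting exams share a time slot.

4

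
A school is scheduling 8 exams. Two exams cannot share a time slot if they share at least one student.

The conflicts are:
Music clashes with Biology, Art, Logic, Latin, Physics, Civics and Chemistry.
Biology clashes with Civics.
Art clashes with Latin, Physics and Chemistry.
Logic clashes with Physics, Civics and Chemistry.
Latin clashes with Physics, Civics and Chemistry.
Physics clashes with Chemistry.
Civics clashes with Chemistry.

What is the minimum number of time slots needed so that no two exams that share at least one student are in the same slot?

Music, Art, Latin, Physics, Chemistry pairwise conflict, so at least 5 time slots are needed.
A valid assignment using 5 time slots: Music=1, Biology=2, Art=5, Logic=3, Latin=3, Physics=4, Civics=4, Chemistry=2. No two conflicting exams share a time slot.

5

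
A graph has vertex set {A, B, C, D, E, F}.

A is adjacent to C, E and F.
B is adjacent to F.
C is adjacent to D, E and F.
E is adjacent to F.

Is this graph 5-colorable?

Yes

The chromatic number is 4. A, C, E, F are pairwise adjacent (a clique of size 4), so at least 4 colors are needed.
4 colors suffice: color 1 → {B, C}; color 2 → {D, F}; color 3 → {E}; color 4 → {A}.
Since 5 ≥ 4, a proper 5-coloring certainly exists.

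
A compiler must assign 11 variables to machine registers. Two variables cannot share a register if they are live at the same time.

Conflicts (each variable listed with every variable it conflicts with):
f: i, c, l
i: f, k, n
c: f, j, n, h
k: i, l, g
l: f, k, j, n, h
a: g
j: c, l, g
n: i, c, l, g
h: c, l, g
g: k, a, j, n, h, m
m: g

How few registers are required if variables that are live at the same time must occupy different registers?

2

c and n conflict, so at least 2 registers are needed.
Using 2 registers: f=2, i=1, c=1, k=2, l=1, a=2, j=2, n=2, h=2, g=1, m=2. Each listed conflict is separated.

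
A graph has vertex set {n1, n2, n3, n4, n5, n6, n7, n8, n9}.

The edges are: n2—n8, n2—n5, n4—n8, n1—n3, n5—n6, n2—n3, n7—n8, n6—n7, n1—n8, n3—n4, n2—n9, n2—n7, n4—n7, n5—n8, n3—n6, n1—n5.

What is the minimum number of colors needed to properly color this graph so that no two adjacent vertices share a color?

3

n2, n5, n8 form a triangle, so at least 3 colors are needed.
3 colors suffice: n1=R, n2=R, n3=B, n4=R, n5=G, n6=R, n7=G, n8=B, n9=B. Every edge joins two different colors.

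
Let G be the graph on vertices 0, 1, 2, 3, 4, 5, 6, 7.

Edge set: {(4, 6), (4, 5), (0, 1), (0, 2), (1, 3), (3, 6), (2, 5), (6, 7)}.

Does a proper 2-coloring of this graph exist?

No

The cycle 1-3-6-4-5-2-0-1 has odd length 7, so it cannot be 2-colored; at least 3 colors are needed.
So 2 colors are not enough.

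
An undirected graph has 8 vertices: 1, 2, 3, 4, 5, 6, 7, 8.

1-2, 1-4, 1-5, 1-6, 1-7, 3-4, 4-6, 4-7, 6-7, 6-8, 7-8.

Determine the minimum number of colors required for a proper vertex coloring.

1, 4, 6, 7 are mutually adjacent (a clique of size 4), so at least 4 colors are needed.
4 colors suffice: color a → {1, 3, 8}; color b → {2, 5, 6}; color c → {4}; color d → {7}. Each edge has distinct colors on its endpoints.

4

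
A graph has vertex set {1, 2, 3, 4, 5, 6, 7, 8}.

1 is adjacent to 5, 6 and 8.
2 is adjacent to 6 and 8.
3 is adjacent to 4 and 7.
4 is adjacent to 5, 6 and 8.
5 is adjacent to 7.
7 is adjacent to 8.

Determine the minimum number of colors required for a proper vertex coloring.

2

7 and 8 are adjacent, so at least 2 colors are needed.
One proper 2-coloring: 1=b, 2=b, 3=a, 4=b, 5=a, 6=a, 7=b, 8=a. Every edge joins two different colors.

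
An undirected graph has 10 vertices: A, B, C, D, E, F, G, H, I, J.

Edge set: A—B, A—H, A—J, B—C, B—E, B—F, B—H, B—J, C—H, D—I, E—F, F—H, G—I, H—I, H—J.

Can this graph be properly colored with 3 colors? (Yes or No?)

A, B, H, J are pairwise adjacent (a clique of size 4), so at least 4 colors are needed.
So 3 colors are not enough.

No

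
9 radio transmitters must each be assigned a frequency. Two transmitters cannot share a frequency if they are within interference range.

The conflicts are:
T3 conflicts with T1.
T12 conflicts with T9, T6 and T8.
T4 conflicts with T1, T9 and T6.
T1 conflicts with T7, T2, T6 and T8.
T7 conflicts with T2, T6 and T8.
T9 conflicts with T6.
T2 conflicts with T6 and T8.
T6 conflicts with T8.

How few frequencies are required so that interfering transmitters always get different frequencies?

T1, T7, T2, T6, T8 are mutually in conflict, so at least 5 frequencies are needed.
5 frequencies suffice: frequency 1 → {T3, T6}; frequency 2 → {T12, T1}; frequency 3 → {T9, T8}; frequency 4 → {T4, T7}; frequency 5 → {T2}. Each listed conflict is separated.

5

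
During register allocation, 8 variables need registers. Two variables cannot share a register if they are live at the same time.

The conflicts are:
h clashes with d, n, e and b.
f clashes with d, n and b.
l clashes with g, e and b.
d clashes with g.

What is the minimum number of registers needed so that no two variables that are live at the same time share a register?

The cycle l-e-h-d-g-l has odd length 5, so it cannot be 2-colored; at least 3 registers are needed.
3 registers suffice: register 1 → {h, f, l}; register 2 → {d, n, e, b}; register 3 → {g}. No two conflicting variables share a register.

3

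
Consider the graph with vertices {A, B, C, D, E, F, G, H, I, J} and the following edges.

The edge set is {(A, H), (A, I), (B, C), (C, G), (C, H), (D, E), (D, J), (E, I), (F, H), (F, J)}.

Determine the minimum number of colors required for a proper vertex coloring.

The cycle H-F-J-D-E-I-A-H has odd length 7, so it cannot be 2-colored; at least 3 colors are needed.
3 colors suffice: color red → {B, D, G, H, I}; color blue → {A, C, E, J}; color green → {F}. Every edge joins two different colors.

3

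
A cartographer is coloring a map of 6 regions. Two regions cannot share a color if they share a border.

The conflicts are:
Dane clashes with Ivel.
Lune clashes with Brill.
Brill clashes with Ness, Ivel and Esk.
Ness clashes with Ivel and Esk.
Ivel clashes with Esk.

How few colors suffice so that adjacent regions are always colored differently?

Brill, Ness, Ivel, Esk are mutually in conflict, so at least 4 colors are needed.
A valid assignment using 4 colors: Dane=1, Lune=2, Brill=1, Ness=3, Ivel=2, Esk=4. No two conflicting regions share a color.

4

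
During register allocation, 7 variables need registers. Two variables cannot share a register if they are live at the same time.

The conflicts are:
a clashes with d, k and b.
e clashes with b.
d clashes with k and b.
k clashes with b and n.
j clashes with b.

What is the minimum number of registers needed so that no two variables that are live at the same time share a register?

a, d, k, b are mutually in conflict, so at least 4 registers are needed.
4 registers suffice: register 1 → {b, n}; register 2 → {e, k, j}; register 3 → {a}; register 4 → {d}. No two conflicting variables share a register.

4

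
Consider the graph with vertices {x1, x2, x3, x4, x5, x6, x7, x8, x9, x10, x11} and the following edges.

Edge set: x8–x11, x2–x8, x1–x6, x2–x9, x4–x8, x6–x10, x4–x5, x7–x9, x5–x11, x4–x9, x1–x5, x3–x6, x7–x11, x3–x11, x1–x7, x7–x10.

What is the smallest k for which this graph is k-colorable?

3

The cycle x10-x7-x11-x3-x6-x10 has odd length 5, so it cannot be 2-colored; at least 3 colors are needed.
3 colors suffice: color 1 → {x1, x9, x10, x11}; color 2 → {x2, x4, x6, x7}; color 3 → {x3, x5, x8}. Every edge joins two different colors.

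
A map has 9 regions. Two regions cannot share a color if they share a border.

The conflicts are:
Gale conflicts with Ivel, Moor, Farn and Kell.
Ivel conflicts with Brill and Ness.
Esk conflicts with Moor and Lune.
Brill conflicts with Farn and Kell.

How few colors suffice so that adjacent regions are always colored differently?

Gale and Moor conflict, so at least 2 colors are needed.
2 colors suffice: color 1 → {Gale, Esk, Brill, Ness}; color 2 → {Ivel, Moor, Farn, Lune, Kell}. No two conflicting regions share a color.

2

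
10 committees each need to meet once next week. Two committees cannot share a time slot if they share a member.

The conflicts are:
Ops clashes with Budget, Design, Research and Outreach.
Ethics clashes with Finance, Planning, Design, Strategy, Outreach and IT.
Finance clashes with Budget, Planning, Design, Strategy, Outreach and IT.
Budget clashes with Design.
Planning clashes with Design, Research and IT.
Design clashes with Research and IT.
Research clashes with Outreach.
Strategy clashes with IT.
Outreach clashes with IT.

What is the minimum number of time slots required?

5

Ethics, Finance, Planning, Design, IT all conflict with each other, so at least 5 time slots are needed.
5 time slots suffice: time slot 1 → {Design, Strategy, Outreach}; time slot 2 → {Ops, Finance}; time slot 3 → {Budget, Research, IT}; time slot 4 → {Ethics}; time slot 5 → {Planning}. No two conflicting committees share a time slot.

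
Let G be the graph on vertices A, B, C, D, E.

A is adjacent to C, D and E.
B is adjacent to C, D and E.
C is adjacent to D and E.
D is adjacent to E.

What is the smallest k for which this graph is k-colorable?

A, C, D, E are pairwise adjacent (a clique of size 4), so at least 4 colors are needed.
4 colors suffice: color red → {D}; color blue → {E}; color green → {C}; color yellow → {A, B}. No two adjacent vertices share a color.

4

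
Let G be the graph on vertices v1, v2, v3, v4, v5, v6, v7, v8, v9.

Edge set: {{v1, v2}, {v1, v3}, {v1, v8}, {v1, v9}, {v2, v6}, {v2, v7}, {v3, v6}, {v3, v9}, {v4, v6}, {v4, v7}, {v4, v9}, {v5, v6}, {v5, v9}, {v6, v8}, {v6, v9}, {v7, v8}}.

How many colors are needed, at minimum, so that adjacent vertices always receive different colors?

3

v1, v3, v9 are mutually adjacent, so at least 3 colors are needed.
3 colors suffice: color 1 → {v1, v6, v7}; color 2 → {v2, v8, v9}; color 3 → {v3, v4, v5}. Each edge has distinct colors on its endpoints.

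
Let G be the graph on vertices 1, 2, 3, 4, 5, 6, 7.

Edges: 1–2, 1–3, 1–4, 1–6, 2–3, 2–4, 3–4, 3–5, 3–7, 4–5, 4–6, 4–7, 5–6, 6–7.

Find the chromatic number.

1, 2, 3, 4 are pairwise adjacent (a clique of size 4), so at least 4 colors are needed.
4 colors suffice: color a → {4}; color b → {3, 6}; color c → {1, 5, 7}; color d → {2}. No two adjacent vertices share a color.

4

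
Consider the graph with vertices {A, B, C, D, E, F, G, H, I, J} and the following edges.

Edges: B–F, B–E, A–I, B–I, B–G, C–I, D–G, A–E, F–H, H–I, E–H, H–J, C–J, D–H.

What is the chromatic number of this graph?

The cycle D-H-E-B-G-D has odd length 5, so it cannot be 2-colored; at least 3 colors are needed.
A valid assignment using 3 colors: A=1, B=1, C=1, D=2, E=2, F=2, G=3, H=1, I=2, J=2. Every edge joins two different colors.

3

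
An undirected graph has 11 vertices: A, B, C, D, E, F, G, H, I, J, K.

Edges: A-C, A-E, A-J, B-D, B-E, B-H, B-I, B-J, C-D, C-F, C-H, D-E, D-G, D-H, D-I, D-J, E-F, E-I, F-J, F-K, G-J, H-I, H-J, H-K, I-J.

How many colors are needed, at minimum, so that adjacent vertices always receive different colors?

5

B, D, H, I, J are mutually adjacent (a clique of size 5), so at least 5 colors are needed.
One proper 5-coloring: A=1, B=4, C=2, D=1, E=2, F=1, G=3, H=3, I=5, J=2, K=2. Each edge has distinct colors on its endpoints.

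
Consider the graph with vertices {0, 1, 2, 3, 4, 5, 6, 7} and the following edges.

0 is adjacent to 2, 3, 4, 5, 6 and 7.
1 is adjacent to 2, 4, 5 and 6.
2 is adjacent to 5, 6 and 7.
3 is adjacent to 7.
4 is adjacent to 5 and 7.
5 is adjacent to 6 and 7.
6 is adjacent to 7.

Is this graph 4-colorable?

0, 2, 5, 6, 7 form a clique, so at least 5 colors are needed.
So 4 colors are not enough.

No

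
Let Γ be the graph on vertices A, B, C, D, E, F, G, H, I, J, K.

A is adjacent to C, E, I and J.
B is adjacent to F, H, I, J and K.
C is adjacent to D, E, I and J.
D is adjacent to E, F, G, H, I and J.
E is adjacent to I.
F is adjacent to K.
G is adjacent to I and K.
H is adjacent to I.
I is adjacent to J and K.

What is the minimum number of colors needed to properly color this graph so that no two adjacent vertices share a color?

A, C, E, I are mutually adjacent (a clique of size 4), so at least 4 colors are needed.
4 colors suffice: A=2, B=2, C=3, D=2, E=4, F=1, G=4, H=3, I=1, J=4, K=3. Each edge has distinct colors on its endpoints.

4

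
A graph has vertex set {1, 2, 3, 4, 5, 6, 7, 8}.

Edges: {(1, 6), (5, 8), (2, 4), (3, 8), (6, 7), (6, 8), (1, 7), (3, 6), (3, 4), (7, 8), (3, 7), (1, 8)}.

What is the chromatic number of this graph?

4

3, 6, 7, 8 are pairwise adjacent (a clique of size 4), so at least 4 colors are needed.
One proper 4-coloring: 1=c, 2=b, 3=c, 4=a, 5=b, 6=b, 7=d, 8=a. No two adjacent vertices share a color.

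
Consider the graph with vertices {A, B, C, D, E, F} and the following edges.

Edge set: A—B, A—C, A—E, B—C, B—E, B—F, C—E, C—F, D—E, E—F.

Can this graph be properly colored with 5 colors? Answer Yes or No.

Yes

The chromatic number is 4. A, B, C, E form a clique, so at least 4 colors are needed.
One proper 4-coloring: A=yellow, B=blue, C=green, D=blue, E=red, F=yellow.
Since 5 ≥ 4, a proper 5-coloring certainly exists.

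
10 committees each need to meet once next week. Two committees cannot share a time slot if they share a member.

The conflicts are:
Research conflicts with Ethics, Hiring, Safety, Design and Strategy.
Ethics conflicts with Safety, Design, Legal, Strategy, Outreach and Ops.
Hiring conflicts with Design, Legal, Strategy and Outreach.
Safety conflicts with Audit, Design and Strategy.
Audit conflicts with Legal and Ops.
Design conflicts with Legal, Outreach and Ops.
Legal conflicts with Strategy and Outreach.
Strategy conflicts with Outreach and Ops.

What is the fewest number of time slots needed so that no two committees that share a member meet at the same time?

Ethics, Design, Legal, Outreach all conflict with each other, so at least 4 time slots are needed.
Using 4 time slots: Research=4, Ethics=2, Hiring=2, Safety=3, Audit=1, Design=1, Legal=3, Strategy=1, Outreach=4, Ops=3. Every pair that conflicts lands in different time slots.

4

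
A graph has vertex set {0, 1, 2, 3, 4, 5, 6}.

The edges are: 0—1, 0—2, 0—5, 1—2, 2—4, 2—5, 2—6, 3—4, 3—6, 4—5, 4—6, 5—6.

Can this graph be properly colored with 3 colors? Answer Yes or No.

2, 4, 5, 6 form a clique, so at least 4 colors are needed.
So 3 colors are not enough.

No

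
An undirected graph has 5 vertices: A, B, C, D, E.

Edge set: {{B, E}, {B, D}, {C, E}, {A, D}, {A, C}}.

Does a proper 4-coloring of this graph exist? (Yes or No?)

Yes

The chromatic number is 3. The cycle C-E-B-D-A-C has odd length 5, so it cannot be 2-colored; at least 3 colors are needed.
3 colors suffice: color 1 → {A, B}; color 2 → {D, E}; color 3 → {C}.
Since 4 ≥ 3, a proper 4-coloring certainly exists.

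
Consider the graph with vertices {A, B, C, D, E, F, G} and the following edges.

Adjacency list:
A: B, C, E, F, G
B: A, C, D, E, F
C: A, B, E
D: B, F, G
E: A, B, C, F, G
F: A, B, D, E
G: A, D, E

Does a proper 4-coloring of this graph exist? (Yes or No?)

Yes

The chromatic number is 4. A, B, E, F are pairwise adjacent (a clique of size 4), so at least 4 colors are needed.
4 colors suffice: color red → {D, E}; color blue → {A}; color green → {B, G}; color yellow → {C, F}.
That is already a proper 4-coloring.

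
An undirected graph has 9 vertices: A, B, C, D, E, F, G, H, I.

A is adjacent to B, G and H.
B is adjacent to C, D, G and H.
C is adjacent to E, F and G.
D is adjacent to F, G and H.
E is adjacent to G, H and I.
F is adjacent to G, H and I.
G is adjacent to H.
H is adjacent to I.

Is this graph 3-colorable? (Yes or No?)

D, F, G, H are pairwise adjacent (a clique of size 4), so at least 4 colors are needed.
So 3 colors are not enough.

No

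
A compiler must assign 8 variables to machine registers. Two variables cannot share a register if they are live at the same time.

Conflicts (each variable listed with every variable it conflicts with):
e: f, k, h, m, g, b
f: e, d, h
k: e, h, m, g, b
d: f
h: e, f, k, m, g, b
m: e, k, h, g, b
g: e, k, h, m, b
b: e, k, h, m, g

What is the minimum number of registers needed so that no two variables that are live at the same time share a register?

e, k, h, m, g, b pairwise conflict, so at least 6 registers are needed.
6 registers suffice: register 1 → {d, h}; register 2 → {e}; register 3 → {f, k}; register 4 → {m}; register 5 → {b}; register 6 → {g}. No two conflicting variables share a register.

6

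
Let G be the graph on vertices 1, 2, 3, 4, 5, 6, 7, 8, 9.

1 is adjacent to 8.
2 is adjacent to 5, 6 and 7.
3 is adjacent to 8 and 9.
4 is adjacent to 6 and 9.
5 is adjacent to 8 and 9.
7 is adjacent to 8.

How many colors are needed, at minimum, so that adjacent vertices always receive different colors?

3

The cycle 4-6-2-5-9-4 has odd length 5, so it cannot be 2-colored; at least 3 colors are needed.
3 colors suffice: color red → {2, 8, 9}; color blue → {1, 3, 5, 6, 7}; color green → {4}. Every edge joins two different colors.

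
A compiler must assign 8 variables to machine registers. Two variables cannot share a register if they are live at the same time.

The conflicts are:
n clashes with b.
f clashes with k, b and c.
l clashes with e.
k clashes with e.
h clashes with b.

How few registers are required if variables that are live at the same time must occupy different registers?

2

l and e conflict, so at least 2 registers are needed.
2 registers suffice: register 1 → {n, f, h, e}; register 2 → {l, k, b, c}. No two conflicting variables share a register.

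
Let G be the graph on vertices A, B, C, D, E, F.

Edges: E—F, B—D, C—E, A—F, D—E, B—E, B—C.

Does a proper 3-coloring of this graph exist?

Yes

The chromatic number is 3. B, C, E form a triangle, so at least 3 colors are needed.
3 colors suffice: color 1 → {A, E}; color 2 → {B, F}; color 3 → {C, D}.
That is already a proper 3-coloring.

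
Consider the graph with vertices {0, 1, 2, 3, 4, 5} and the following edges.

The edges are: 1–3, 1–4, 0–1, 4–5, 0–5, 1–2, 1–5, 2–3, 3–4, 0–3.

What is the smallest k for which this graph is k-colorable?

3

1, 3, 4 form a triangle, so at least 3 colors are needed.
One proper 3-coloring: 0=c, 1=a, 2=c, 3=b, 4=c, 5=b. Each edge has distinct colors on its endpoints.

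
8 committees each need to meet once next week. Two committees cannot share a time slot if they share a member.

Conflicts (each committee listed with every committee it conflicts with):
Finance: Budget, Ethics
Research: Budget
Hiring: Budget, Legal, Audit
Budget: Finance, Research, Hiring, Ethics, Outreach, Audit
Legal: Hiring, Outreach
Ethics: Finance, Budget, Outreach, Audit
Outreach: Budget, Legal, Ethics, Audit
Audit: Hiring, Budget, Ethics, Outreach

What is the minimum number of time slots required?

Budget, Ethics, Outreach, Audit are mutually in conflict, so at least 4 time slots are needed.
Using 4 time slots: Finance=2, Research=2, Hiring=2, Budget=1, Legal=1, Ethics=4, Outreach=2, Audit=3. No two conflicting committees share a time slot.

4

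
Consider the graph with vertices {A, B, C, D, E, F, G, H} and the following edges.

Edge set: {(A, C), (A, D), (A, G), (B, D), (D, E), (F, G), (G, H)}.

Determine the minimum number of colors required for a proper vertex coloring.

A and G are adjacent, so at least 2 colors are needed.
A valid assignment using 2 colors: A=red, B=red, C=blue, D=blue, E=red, F=red, G=blue, H=red. Each edge has distinct colors on its endpoints.

2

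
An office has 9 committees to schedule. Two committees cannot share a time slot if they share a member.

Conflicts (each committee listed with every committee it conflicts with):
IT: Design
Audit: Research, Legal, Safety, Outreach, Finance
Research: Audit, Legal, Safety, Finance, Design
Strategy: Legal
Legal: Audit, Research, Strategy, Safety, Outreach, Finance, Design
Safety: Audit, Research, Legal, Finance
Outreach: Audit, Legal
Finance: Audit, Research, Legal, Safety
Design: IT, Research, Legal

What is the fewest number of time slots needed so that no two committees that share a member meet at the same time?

Audit, Research, Legal, Safety, Finance all conflict with each other, so at least 5 time slots are needed.
5 time slots suffice: time slot 1 → {IT, Legal}; time slot 2 → {Research, Strategy, Outreach}; time slot 3 → {Audit, Design}; time slot 4 → {Safety}; time slot 5 → {Finance}. Each listed conflict is separated.

5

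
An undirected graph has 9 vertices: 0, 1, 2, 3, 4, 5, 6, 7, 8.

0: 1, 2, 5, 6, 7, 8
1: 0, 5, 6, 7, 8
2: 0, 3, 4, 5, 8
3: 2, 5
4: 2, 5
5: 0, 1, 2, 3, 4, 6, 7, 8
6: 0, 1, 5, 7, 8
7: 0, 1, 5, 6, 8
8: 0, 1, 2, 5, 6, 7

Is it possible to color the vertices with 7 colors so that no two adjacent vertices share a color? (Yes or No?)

Yes

The chromatic number is 6. 0, 1, 5, 6, 7, 8 form a clique, so at least 6 colors are needed.
One proper 6-coloring: 0=c, 1=d, 2=d, 3=b, 4=b, 5=a, 6=f, 7=e, 8=b.
Since 7 ≥ 6, a proper 7-coloring certainly exists.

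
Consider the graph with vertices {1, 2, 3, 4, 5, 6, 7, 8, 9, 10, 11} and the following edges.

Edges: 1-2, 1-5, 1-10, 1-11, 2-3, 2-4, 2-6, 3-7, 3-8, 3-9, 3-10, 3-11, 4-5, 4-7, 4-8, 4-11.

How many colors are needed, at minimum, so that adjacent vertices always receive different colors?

3 and 9 are adjacent, so at least 2 colors are needed.
One proper 2-coloring: 1=red, 2=blue, 3=red, 4=red, 5=blue, 6=red, 7=blue, 8=blue, 9=blue, 10=blue, 11=blue. Each edge has distinct colors on its endpoints.

2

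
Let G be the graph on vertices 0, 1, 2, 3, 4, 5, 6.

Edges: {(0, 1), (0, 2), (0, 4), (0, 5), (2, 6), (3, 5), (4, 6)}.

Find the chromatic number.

2 and 6 are adjacent, so at least 2 colors are needed.
A valid assignment using 2 colors: 0=a, 1=b, 2=b, 3=a, 4=b, 5=b, 6=a. No two adjacent vertices share a color.

2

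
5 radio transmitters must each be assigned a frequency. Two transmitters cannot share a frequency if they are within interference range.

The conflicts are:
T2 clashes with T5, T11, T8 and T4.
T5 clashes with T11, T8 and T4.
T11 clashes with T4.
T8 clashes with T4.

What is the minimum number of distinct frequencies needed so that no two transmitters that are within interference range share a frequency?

4

T2, T5, T8, T4 pairwise conflict, so at least 4 frequencies are needed.
A valid assignment using 4 frequencies: T2=1, T5=2, T11=4, T8=4, T4=3. Every pair that conflicts lands in different frequencies.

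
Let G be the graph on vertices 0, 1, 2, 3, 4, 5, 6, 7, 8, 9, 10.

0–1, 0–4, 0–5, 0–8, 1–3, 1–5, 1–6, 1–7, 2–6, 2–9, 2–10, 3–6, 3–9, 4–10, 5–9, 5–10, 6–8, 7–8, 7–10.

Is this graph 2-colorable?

1, 3, 6 are mutually adjacent, so at least 3 colors are needed.
So 2 colors are not enough.

No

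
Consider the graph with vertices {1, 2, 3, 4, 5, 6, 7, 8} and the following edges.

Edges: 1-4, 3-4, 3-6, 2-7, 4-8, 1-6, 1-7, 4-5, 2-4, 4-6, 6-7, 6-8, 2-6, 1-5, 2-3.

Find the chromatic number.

2, 3, 4, 6 are pairwise adjacent (a clique of size 4), so at least 4 colors are needed.
4 colors suffice: color a → {5, 6}; color b → {4, 7}; color c → {1, 2, 8}; color d → {3}. No two adjacent vertices share a color.

4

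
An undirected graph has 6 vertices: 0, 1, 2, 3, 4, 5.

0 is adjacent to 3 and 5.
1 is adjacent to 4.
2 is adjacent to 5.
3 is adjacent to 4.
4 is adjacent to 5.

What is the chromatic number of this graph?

2

0 and 3 are adjacent, so at least 2 colors are needed.
A valid assignment using 2 colors: 0=a, 1=b, 2=a, 3=b, 4=a, 5=b. No two adjacent vertices share a color.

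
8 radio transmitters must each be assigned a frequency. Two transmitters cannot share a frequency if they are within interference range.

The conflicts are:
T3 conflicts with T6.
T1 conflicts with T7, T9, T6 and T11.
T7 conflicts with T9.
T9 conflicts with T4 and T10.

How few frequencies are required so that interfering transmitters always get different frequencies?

T1, T7, T9 all conflict with each other, so at least 3 frequencies are needed.
3 frequencies suffice: frequency 1 → {T3, T1, T4, T10}; frequency 2 → {T9, T6, T11}; frequency 3 → {T7}. Each listed conflict is separated.

3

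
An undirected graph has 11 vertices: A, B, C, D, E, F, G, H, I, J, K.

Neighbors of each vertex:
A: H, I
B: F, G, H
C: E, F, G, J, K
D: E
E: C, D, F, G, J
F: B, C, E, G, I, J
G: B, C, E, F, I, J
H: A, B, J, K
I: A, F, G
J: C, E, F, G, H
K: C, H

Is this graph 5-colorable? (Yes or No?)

Yes

The chromatic number is 5. C, E, F, G, J form a clique, so at least 5 colors are needed.
A valid assignment using 5 colors: A=2, B=3, C=4, D=1, E=3, F=1, G=2, H=1, I=3, J=5, K=2.
That is already a proper 5-coloring.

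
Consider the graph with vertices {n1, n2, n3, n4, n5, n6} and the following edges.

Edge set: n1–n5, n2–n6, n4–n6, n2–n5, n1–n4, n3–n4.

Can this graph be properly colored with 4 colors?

The chromatic number is 3. The cycle n2-n6-n4-n1-n5-n2 has odd length 5, so it cannot be 2-colored; at least 3 colors are needed.
3 colors suffice: n1=green, n2=red, n3=blue, n4=red, n5=blue, n6=blue.
Since 4 ≥ 3, a proper 4-coloring certainly exists.

Yes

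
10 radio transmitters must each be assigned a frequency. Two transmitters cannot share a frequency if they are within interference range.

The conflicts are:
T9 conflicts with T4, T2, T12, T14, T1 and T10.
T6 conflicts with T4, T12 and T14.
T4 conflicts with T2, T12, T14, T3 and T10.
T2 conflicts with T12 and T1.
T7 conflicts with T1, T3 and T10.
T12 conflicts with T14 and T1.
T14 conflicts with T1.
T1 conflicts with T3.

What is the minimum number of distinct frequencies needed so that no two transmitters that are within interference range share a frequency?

T9, T2, T12, T1 all conflict with each other, so at least 4 frequencies are needed.
4 frequencies suffice: frequency 1 → {T4, T1}; frequency 2 → {T9, T6, T3}; frequency 3 → {T12, T10}; frequency 4 → {T2, T7, T14}. Every pair that conflicts lands in different frequencies.

4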